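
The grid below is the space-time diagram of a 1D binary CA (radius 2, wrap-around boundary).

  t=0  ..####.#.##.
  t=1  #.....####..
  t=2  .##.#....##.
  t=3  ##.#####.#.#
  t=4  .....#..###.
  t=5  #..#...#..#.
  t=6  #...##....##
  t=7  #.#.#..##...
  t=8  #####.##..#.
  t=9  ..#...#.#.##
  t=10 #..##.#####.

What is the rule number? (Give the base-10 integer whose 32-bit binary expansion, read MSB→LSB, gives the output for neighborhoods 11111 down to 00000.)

  nb #####: next=#  (t=3,i=5, bit31=1)
  nb ####.: next=.  (t=0,i=4, bit30=0)
  nb ###.#: next=.  (t=0,i=5, bit29=0)
  nb ###..: next=#  (t=1,i=9, bit28=1)
  nb ##.##: next=.  (t=3,i=2, bit27=0)
  nb ##.#.: next=#  (t=0,i=6, bit26=1)
  nb ##..#: next=#  (t=1,i=10, bit25=1)
  nb ##...: next=.  (t=0,i=11, bit24=0)
  nb #.###: next=.  (t=3,i=3, bit23=0)
  nb #.##.: next=#  (t=0,i=9, bit22=1)
  nb #.#.#: next=#  (t=0,i=7, bit21=1)
  nb #.#..: next=#  (t=2,i=4, bit20=1)
  nb #..##: next=#  (t=2,i=0, bit19=1)
  nb #..#.: next=.  (t=1,i=11, bit18=0)
  nb #...#: next=#  (t=0,i=0, bit17=1)
  nb #....: next=#  (t=1,i=2, bit16=1)
  nb .####: next=.  (t=0,i=3, bit15=0)
  nb .###.: next=.  (t=3,i=0, bit14=0)
  nb .##.#: next=.  (t=2,i=2, bit13=0)
  nb .##..: next=.  (t=0,i=10, bit12=0)
  nb .#.##: next=#  (t=0,i=8, bit11=1)
  nb .#.#.: next=#  (t=5,i=11, bit10=1)
  nb .#..#: next=.  (t=4,i=6, bit9=0)
  nb .#...: next=#  (t=1,i=1, bit8=1)
  nb ..###: next=.  (t=0,i=2, bit7=0)
  nb ..##.: next=#  (t=2,i=1, bit6=1)
  nb ..#.#: next=#  (t=5,i=10, bit5=1)
  nb ..#..: next=.  (t=1,i=0, bit4=0)
  nb ...##: next=.  (t=0,i=1, bit3=0)
  nb ...#.: next=.  (t=4,i=4, bit2=0)
  nb ....#: next=#  (t=1,i=4, bit1=1)
  nb .....: next=.  (t=1,i=3, bit0=0)
  bits 10010110011110110000110101100010 = 2524646754

2524646754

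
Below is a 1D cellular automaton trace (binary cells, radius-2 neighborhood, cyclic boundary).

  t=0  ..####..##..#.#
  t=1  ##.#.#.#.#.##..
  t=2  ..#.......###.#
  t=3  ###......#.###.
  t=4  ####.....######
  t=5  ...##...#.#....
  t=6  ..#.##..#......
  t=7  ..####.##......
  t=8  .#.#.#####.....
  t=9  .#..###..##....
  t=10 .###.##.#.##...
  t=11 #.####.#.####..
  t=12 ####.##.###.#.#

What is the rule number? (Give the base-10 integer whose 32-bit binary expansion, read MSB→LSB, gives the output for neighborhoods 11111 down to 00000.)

1036835384

  ##### -> .   bit 31 = 0  t=4,i=0
  ####. -> .   bit 30 = 0  t=0,i=4
  ###.# -> #   bit 29 = 1  t=2,i=12
  ###.. -> #   bit 28 = 1  t=0,i=5
  ##.## -> #   bit 27 = 1  t=3,i=14
  ##.#. -> #   bit 26 = 1  t=1,i=2
  ##..# -> .   bit 25 = 0  t=0,i=6
  ##... -> #   bit 24 = 1  t=3,i=3
  #.### -> #   bit 23 = 1  t=3,i=0
  #.##. -> #   bit 22 = 1  t=1,i=11
  #.#.# -> .   bit 21 = 0  t=1,i=3
  #.#.. -> .   bit 20 = 0  t=0,i=14
  #..## -> #   bit 19 = 1  t=0,i=1
  #..#. -> #   bit 18 = 1  t=0,i=11
  #...# -> .   bit 17 = 0  t=5,i=6
  #.... -> .   bit 16 = 0  t=2,i=4
  .#### -> #   bit 15 = 1  t=0,i=3
  .###. -> #   bit 14 = 1  t=2,i=11
  .##.# -> .   bit 13 = 0  t=1,i=1
  .##.. -> #   bit 12 = 1  t=0,i=9
  .#.## -> #   bit 11 = 1  t=1,i=10
  .#.#. -> .   bit 10 = 0  t=0,i=13
  .#..# -> #   bit 9 = 1  t=0,i=0
  .#... -> .   bit 8 = 0  t=2,i=3
  ..### -> .   bit 7 = 0  t=0,i=2
  ..##. -> .   bit 6 = 0  t=0,i=8
  ..#.# -> #   bit 5 = 1  t=0,i=12
  ..#.. -> #   bit 4 = 1  t=2,i=2
  ...## -> #   bit 3 = 1  t=2,i=9
  ...#. -> .   bit 2 = 0  t=3,i=8
  ....# -> .   bit 1 = 0  t=2,i=8
  ..... -> .   bit 0 = 0  t=2,i=5
  bits 00111101110011001101101000111000 = 1036835384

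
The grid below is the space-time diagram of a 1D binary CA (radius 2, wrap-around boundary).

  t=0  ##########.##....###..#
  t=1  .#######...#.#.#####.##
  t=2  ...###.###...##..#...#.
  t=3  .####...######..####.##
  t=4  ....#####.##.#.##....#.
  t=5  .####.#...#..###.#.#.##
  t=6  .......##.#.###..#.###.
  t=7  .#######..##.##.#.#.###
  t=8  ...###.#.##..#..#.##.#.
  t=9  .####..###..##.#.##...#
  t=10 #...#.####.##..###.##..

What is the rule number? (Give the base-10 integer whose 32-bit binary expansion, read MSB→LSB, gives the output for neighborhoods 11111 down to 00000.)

2439924187

  #####|#  b31=1 t=0,i=1
  ####.|.  b30=0 t=0,i=8
  ###.#|.  b29=0 t=0,i=9
  ###..|#  b28=1 t=0,i=19
  ##.##|.  b27=0 t=0,i=10
  ##.#.|.  b26=0 t=4,i=12
  ##..#|.  b25=0 t=0,i=20
  ##...|#  b24=1 t=0,i=13
  #.###|.  b23=0 t=1,i=1
  #.##.|#  b22=1 t=0,i=11
  #.#.#|#  b21=1 t=1,i=13
  #.#..|.  b20=0 t=5,i=6
  #..##|#  b19=1 t=0,i=21
  #..#.|#  b18=1 t=2,i=16
  #...#|#  b17=1 t=1,i=9
  #....|.  b16=0 t=0,i=14
  .####|.  b15=0 t=0,i=0
  .###.|#  b14=1 t=0,i=18
  .##.#|.  b13=0 t=1,i=22
  .##..|.  b12=0 t=0,i=12
  .#.##|#  b11=1 t=1,i=14
  .#.#.|.  b10=0 t=1,i=12
  .#..#|.  b9=0 t=5,i=11
  .#...|#  b8=1 t=2,i=18
  ..###|#  b7=1 t=0,i=17
  ..##.|#  b6=1 t=2,i=13
  ..#.#|.  b5=0 t=1,i=11
  ..#..|#  b4=1 t=2,i=17
  ...##|#  b3=1 t=0,i=16
  ...#.|.  b2=0 t=1,i=10
  ....#|#  b1=1 t=0,i=15
  .....|#  b0=1 t=4,i=1
  bits 10010001011011100100100111011011 = 2439924187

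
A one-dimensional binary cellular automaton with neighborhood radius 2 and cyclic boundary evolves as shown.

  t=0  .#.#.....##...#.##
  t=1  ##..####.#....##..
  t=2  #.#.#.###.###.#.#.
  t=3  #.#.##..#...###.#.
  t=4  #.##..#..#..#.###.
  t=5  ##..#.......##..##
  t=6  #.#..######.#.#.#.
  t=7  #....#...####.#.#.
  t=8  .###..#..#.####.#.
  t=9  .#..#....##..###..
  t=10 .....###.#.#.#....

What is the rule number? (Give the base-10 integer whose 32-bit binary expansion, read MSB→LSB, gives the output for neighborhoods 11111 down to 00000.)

1713441251

  nb #####: next=.  (t=6,i=7, bit31=0)
  nb ####.: next=#  (t=1,i=6, bit30=1)
  nb ###.#: next=#  (t=1,i=7, bit29=1)
  nb ###..: next=.  (t=5,i=1, bit28=0)
  nb ##.##: next=.  (t=2,i=9, bit27=0)
  nb ##.#.: next=#  (t=0,i=0, bit26=1)
  nb ##..#: next=#  (t=1,i=2, bit25=1)
  nb ##...: next=.  (t=0,i=11, bit24=0)
  nb #.###: next=.  (t=2,i=6, bit23=0)
  nb #.##.: next=.  (t=0,i=16, bit22=0)
  nb #.#.#: next=#  (t=0,i=1, bit21=1)
  nb #.#..: next=.  (t=0,i=3, bit20=0)
  nb #..##: next=.  (t=1,i=3, bit19=0)
  nb #..#.: next=.  (t=3,i=7, bit18=0)
  nb #...#: next=.  (t=0,i=12, bit17=0)
  nb #....: next=#  (t=0,i=5, bit16=1)
  nb .####: next=.  (t=1,i=5, bit15=0)
  nb .###.: next=.  (t=2,i=7, bit14=0)
  nb .##.#: next=.  (t=0,i=17, bit13=0)
  nb .##..: next=.  (t=0,i=10, bit12=0)
  nb .#.##: next=#  (t=0,i=15, bit11=1)
  nb .#.#.: next=.  (t=0,i=2, bit10=0)
  nb .#..#: next=.  (t=4,i=7, bit9=0)
  nb .#...: next=#  (t=0,i=4, bit8=1)
  nb ..###: next=#  (t=1,i=4, bit7=1)
  nb ..##.: next=#  (t=0,i=9, bit6=1)
  nb ..#.#: next=#  (t=0,i=14, bit5=1)
  nb ..#..: next=.  (t=3,i=8, bit4=0)
  nb ...##: next=.  (t=0,i=8, bit3=0)
  nb ...#.: next=.  (t=0,i=13, bit2=0)
  nb ....#: next=#  (t=0,i=7, bit1=1)
  nb .....: next=#  (t=0,i=6, bit0=1)
  bits 01100110001000010000100111100011 = 1713441251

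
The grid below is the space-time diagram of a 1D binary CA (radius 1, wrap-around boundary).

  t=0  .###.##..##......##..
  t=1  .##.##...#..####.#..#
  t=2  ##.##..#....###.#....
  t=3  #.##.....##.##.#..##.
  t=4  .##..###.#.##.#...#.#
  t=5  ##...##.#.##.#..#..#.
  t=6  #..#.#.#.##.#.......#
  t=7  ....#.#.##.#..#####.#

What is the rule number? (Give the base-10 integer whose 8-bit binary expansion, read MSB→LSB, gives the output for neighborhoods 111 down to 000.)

169

  ###|#  b7=1 t=0,i=2
  ##.|.  b6=0 t=0,i=3
  #.#|#  b5=1 t=0,i=4
  #..|.  b4=0 t=0,i=7
  .##|#  b3=1 t=0,i=1
  .#.|.  b2=0 t=1,i=9
  ..#|.  b1=0 t=0,i=0
  ...|#  b0=1 t=0,i=12
  bits 10101001 = 169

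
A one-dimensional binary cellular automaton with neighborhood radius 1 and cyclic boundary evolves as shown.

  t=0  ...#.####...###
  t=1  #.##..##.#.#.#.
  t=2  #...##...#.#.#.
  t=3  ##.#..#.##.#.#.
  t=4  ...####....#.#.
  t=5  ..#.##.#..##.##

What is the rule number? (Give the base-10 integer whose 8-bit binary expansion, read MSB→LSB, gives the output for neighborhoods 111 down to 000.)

150

  ###|#  b7=1 t=0,i=6
  ##.|.  b6=0 t=0,i=8
  #.#|.  b5=0 t=0,i=4
  #..|#  b4=1 t=0,i=0
  .##|.  b3=0 t=0,i=5
  .#.|#  b2=1 t=0,i=3
  ..#|#  b1=1 t=0,i=2
  ...|.  b0=0 t=0,i=1
  bits 10010110 = 150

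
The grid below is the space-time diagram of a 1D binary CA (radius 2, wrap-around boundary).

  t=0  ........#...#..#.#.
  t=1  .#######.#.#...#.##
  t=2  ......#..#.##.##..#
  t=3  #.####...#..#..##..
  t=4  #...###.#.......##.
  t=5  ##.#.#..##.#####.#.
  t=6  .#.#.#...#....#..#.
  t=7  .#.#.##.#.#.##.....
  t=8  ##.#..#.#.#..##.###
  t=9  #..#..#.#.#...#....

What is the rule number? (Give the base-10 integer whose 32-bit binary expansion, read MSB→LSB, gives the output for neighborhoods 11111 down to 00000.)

1395683631

  nb #####: next=.  (t=1,i=3, bit31=0)
  nb ####.: next=#  (t=1,i=6, bit30=1)
  nb ###.#: next=.  (t=1,i=7, bit29=0)
  nb ###..: next=#  (t=3,i=5, bit28=1)
  nb ##.##: next=.  (t=1,i=0, bit27=0)
  nb ##.#.: next=.  (t=1,i=8, bit26=0)
  nb ##..#: next=#  (t=2,i=16, bit25=1)
  nb ##...: next=#  (t=3,i=6, bit24=1)
  nb #.###: next=.  (t=1,i=1, bit23=0)
  nb #.##.: next=.  (t=1,i=17, bit22=0)
  nb #.#.#: next=#  (t=1,i=9, bit21=1)
  nb #.#..: next=#  (t=0,i=17, bit20=1)
  nb #..##: next=.  (t=3,i=14, bit19=0)
  nb #..#.: next=.  (t=0,i=14, bit18=0)
  nb #...#: next=.  (t=0,i=10, bit17=0)
  nb #....: next=.  (t=0,i=0, bit16=0)
  nb .####: next=.  (t=1,i=2, bit15=0)
  nb .###.: next=#  (t=4,i=5, bit14=1)
  nb .##.#: next=#  (t=1,i=18, bit13=1)
  nb .##..: next=#  (t=2,i=15, bit12=1)
  nb .#.##: next=.  (t=1,i=16, bit11=0)
  nb .#.#.: next=.  (t=0,i=16, bit10=0)
  nb .#..#: next=.  (t=0,i=13, bit9=0)
  nb .#...: next=#  (t=0,i=9, bit8=1)
  nb ..###: next=.  (t=4,i=4, bit7=0)
  nb ..##.: next=.  (t=3,i=15, bit6=0)
  nb ..#.#: next=#  (t=0,i=15, bit5=1)
  nb ..#..: next=.  (t=0,i=8, bit4=0)
  nb ...##: next=#  (t=4,i=3, bit3=1)
  nb ...#.: next=#  (t=0,i=7, bit2=1)
  nb ....#: next=#  (t=0,i=6, bit1=1)
  nb .....: next=#  (t=0,i=1, bit0=1)
  bits 01010011001100000111000100101111 = 1395683631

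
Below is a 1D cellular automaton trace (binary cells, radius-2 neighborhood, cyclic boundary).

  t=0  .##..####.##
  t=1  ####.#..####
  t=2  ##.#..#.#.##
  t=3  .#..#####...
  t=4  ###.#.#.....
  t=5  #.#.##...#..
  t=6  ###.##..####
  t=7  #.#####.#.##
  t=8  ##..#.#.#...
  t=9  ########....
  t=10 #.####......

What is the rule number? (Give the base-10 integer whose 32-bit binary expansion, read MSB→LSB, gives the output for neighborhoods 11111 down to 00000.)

  ##### -> #   bit 31 = 1  t=1,i=0
  ####. -> .   bit 30 = 0  t=0,i=7
  ###.# -> #   bit 29 = 1  t=0,i=8
  ###.. -> .   bit 28 = 0  t=3,i=8
  ##.## -> #   bit 27 = 1  t=0,i=0
  ##.#. -> .   bit 26 = 0  t=1,i=4
  ##..# -> #   bit 25 = 1  t=0,i=3
  ##... -> .   bit 24 = 0  t=3,i=9
  #.### -> .   bit 23 = 0  t=2,i=10
  #.##. -> #   bit 22 = 1  t=0,i=1
  #.#.# -> #   bit 21 = 1  t=2,i=8
  #.#.. -> .   bit 20 = 0  t=1,i=5
  #..## -> .   bit 19 = 0  t=0,i=4
  #..#. -> #   bit 18 = 1  t=2,i=5
  #...# -> .   bit 17 = 0  t=5,i=7
  #.... -> .   bit 16 = 0  t=3,i=10
  .#### -> .   bit 15 = 0  t=0,i=6
  .###. -> .   bit 14 = 0  t=4,i=1
  .##.# -> #   bit 13 = 1  t=0,i=11
  .##.. -> #   bit 12 = 1  t=0,i=2
  .#.## -> .   bit 11 = 0  t=2,i=9
  .#.#. -> #   bit 10 = 1  t=2,i=7
  .#..# -> #   bit 9 = 1  t=1,i=6
  .#... -> .   bit 8 = 0  t=4,i=7
  ..### -> #   bit 7 = 1  t=0,i=5
  ..##. -> #   bit 6 = 1  t=8,i=0
  ..#.# -> #   bit 5 = 1  t=2,i=6
  ..#.. -> #   bit 4 = 1  t=3,i=1
  ...## -> .   bit 3 = 0  t=4,i=11
  ...#. -> #   bit 2 = 1  t=3,i=0
  ....# -> .   bit 1 = 0  t=3,i=11
  ..... -> #   bit 0 = 1  t=4,i=9
  bits 10101010011001000011011011110101 = 2858694389

2858694389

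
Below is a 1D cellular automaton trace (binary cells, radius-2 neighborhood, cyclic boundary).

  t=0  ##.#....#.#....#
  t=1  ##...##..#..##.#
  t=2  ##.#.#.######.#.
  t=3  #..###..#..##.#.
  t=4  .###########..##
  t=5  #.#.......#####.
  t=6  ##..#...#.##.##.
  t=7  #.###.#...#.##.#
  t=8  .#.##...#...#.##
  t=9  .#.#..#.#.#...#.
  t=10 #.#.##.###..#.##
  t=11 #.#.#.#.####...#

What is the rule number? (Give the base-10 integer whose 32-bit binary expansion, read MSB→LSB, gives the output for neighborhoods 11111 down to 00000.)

2054145746

  nb #####: next=.  (t=2,i=9, bit31=0)
  nb ####.: next=#  (t=2,i=11, bit30=1)
  nb ###.#: next=#  (t=0,i=1, bit29=1)
  nb ###..: next=#  (t=1,i=1, bit28=1)
  nb ##.##: next=#  (t=1,i=14, bit27=1)
  nb ##.#.: next=.  (t=0,i=2, bit26=0)
  nb ##..#: next=#  (t=1,i=7, bit25=1)
  nb ##...: next=.  (t=1,i=2, bit24=0)
  nb #.###: next=.  (t=1,i=15, bit23=0)
  nb #.##.: next=#  (t=2,i=0, bit22=1)
  nb #.#.#: next=#  (t=2,i=3, bit21=1)
  nb #.#..: next=.  (t=0,i=3, bit20=0)
  nb #..##: next=#  (t=1,i=11, bit19=1)
  nb #..#.: next=#  (t=1,i=8, bit18=1)
  nb #...#: next=#  (t=1,i=3, bit17=1)
  nb #....: next=#  (t=0,i=5, bit16=1)
  nb .####: next=#  (t=2,i=8, bit15=1)
  nb .###.: next=#  (t=0,i=0, bit14=1)
  nb .##.#: next=.  (t=1,i=13, bit13=0)
  nb .##..: next=.  (t=1,i=6, bit12=0)
  nb .#.##: next=.  (t=2,i=6, bit11=0)
  nb .#.#.: next=#  (t=0,i=9, bit10=1)
  nb .#..#: next=#  (t=1,i=10, bit9=1)
  nb .#...: next=.  (t=0,i=4, bit8=0)
  nb ..###: next=#  (t=0,i=15, bit7=1)
  nb ..##.: next=#  (t=1,i=5, bit6=1)
  nb ..#.#: next=.  (t=0,i=8, bit5=0)
  nb ..#..: next=#  (t=1,i=9, bit4=1)
  nb ...##: next=.  (t=0,i=14, bit3=0)
  nb ...#.: next=.  (t=0,i=7, bit2=0)
  nb ....#: next=#  (t=0,i=6, bit1=1)
  nb .....: next=.  (t=5,i=5, bit0=0)
  bits 01111010011011111100011011010010 = 2054145746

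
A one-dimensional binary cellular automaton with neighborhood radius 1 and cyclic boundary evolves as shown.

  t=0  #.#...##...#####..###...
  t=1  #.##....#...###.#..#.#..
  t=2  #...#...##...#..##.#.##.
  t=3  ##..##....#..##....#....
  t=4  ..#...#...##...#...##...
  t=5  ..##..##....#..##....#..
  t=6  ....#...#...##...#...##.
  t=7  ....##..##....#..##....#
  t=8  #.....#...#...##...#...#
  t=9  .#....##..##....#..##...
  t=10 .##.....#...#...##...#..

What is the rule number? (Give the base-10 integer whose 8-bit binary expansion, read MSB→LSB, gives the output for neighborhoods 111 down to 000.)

  nb ###: next=#  (t=0,i=12, bit7=1)
  nb ##.: next=.  (t=0,i=7, bit6=0)
  nb #.#: next=.  (t=0,i=1, bit5=0)
  nb #..: next=#  (t=0,i=3, bit4=1)
  nb .##: next=.  (t=0,i=6, bit3=0)
  nb .#.: next=#  (t=0,i=0, bit2=1)
  nb ..#: next=.  (t=0,i=5, bit1=0)
  nb ...: next=.  (t=0,i=4, bit0=0)
  bits 10010100 = 148

148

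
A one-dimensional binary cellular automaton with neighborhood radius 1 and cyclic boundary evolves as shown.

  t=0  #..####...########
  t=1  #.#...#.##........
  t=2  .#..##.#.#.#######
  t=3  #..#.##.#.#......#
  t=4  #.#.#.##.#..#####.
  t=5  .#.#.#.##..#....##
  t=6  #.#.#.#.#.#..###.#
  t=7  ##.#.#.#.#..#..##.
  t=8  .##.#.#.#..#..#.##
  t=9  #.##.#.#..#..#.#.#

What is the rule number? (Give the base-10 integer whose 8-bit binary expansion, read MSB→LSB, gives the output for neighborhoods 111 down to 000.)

  ### -> .   bit 7 = 0  t=0,i=4
  ##. -> #   bit 6 = 1  t=0,i=0
  #.# -> #   bit 5 = 1  t=1,i=1
  #.. -> .   bit 4 = 0  t=0,i=1
  .## -> .   bit 3 = 0  t=0,i=3
  .#. -> .   bit 2 = 0  t=1,i=0
  ..# -> #   bit 1 = 1  t=0,i=2
  ... -> #   bit 0 = 1  t=0,i=8
  bits 01100011 = 99

99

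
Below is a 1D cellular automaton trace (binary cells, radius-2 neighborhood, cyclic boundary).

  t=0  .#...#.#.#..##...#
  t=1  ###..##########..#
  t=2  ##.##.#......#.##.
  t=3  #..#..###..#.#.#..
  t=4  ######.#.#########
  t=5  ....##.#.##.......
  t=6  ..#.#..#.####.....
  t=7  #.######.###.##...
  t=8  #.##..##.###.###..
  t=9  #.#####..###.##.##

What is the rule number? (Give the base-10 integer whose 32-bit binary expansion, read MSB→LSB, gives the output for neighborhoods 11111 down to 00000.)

1677580146

  [31] ##### => .  t=1,i=7
  [30] ####. => #  t=1,i=1
  [29] ###.# => #  t=4,i=5
  [28] ###.. => .  t=1,i=2
  [27] ##.## => .  t=2,i=2
  [26] ##.#. => .  t=2,i=5
  [25] ##..# => #  t=1,i=3
  [24] ##... => #  t=0,i=14
  [23] #.### => #  t=4,i=9
  [22] #.##. => #  t=2,i=0
  [21] #.#.# => #  t=0,i=7
  [20] #.#.. => #  t=0,i=1
  [19] #..## => #  t=0,i=11
  [18] #..#. => #  t=3,i=2
  [17] #...# => .  t=0,i=3
  [16] #.... => #  t=2,i=8
  [15] .#### => #  t=1,i=0
  [14] .###. => #  t=3,i=7
  [13] .##.# => .  t=2,i=1
  [12] .##.. => #  t=0,i=13
  [11] .#.## => .  t=2,i=14
  [10] .#.#. => #  t=0,i=0
  [9] .#..# => #  t=0,i=10
  [8] .#... => #  t=0,i=2
  [7] ..### => .  t=1,i=5
  [6] ..##. => #  t=0,i=12
  [5] ..#.# => #  t=0,i=5
  [4] ..#.. => #  t=3,i=0
  [3] ...## => .  t=5,i=3
  [2] ...#. => .  t=0,i=4
  [1] ....# => #  t=2,i=11
  [0] ..... => .  t=2,i=9
  bits 01100011111111011101011101110010 = 1677580146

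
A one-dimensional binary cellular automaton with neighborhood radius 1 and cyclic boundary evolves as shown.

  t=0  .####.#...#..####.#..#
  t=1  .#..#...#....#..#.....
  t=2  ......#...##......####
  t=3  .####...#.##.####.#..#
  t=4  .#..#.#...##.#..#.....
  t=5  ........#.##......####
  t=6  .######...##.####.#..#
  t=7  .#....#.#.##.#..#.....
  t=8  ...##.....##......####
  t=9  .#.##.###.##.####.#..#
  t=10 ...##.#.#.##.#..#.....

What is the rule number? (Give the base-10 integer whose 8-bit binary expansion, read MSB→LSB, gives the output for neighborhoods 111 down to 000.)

  ###|.  b7=0 t=0,i=2
  ##.|#  b6=1 t=0,i=4
  #.#|.  b5=0 t=0,i=0
  #..|.  b4=0 t=0,i=7
  .##|#  b3=1 t=0,i=1
  .#.|.  b2=0 t=0,i=6
  ..#|.  b1=0 t=0,i=9
  ...|#  b0=1 t=0,i=8
  bits 01001001 = 73

73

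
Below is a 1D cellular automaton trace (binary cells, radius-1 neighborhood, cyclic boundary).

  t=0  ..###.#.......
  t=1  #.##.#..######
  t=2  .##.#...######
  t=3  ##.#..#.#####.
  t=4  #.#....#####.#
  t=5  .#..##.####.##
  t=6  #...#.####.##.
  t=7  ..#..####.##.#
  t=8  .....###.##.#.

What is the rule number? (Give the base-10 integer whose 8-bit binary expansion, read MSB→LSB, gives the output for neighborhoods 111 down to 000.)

169

  [7] ### => #  t=0,i=3
  [6] ##. => .  t=0,i=4
  [5] #.# => #  t=0,i=5
  [4] #.. => .  t=0,i=7
  [3] .## => #  t=0,i=2
  [2] .#. => .  t=0,i=6
  [1] ..# => .  t=0,i=1
  [0] ... => #  t=0,i=0
  bits 10101001 = 169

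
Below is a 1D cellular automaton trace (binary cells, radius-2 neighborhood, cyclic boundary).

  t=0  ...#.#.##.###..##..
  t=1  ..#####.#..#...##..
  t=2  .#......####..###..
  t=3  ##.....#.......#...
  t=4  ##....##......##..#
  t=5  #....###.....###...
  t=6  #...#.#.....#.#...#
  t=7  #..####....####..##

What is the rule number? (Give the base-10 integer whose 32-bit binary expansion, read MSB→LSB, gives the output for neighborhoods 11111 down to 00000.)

  nb #####: next=.  (t=1,i=4, bit31=0)
  nb ####.: next=.  (t=1,i=5, bit30=0)
  nb ###.#: next=.  (t=1,i=6, bit29=0)
  nb ###..: next=.  (t=0,i=12, bit28=0)
  nb ##.##: next=.  (t=0,i=9, bit27=0)
  nb ##.#.: next=.  (t=1,i=7, bit26=0)
  nb ##..#: next=.  (t=0,i=13, bit25=0)
  nb ##...: next=.  (t=0,i=17, bit24=0)
  nb #.###: next=.  (t=0,i=10, bit23=0)
  nb #.##.: next=.  (t=0,i=7, bit22=0)
  nb #.#.#: next=#  (t=0,i=5, bit21=1)
  nb #.#..: next=#  (t=1,i=8, bit20=1)
  nb #..##: next=.  (t=0,i=14, bit19=0)
  nb #..#.: next=#  (t=1,i=10, bit18=1)
  nb #...#: next=.  (t=1,i=13, bit17=0)
  nb #....: next=.  (t=0,i=18, bit16=0)
  nb .####: next=.  (t=1,i=3, bit15=0)
  nb .###.: next=#  (t=0,i=11, bit14=1)
  nb .##.#: next=#  (t=0,i=8, bit13=1)
  nb .##..: next=#  (t=0,i=16, bit12=1)
  nb .#.##: next=#  (t=0,i=6, bit11=1)
  nb .#.#.: next=#  (t=0,i=4, bit10=1)
  nb .#..#: next=#  (t=1,i=9, bit9=1)
  nb .#...: next=.  (t=1,i=12, bit8=0)
  nb ..###: next=.  (t=1,i=2, bit7=0)
  nb ..##.: next=#  (t=0,i=15, bit6=1)
  nb ..#.#: next=#  (t=0,i=3, bit5=1)
  nb ..#..: next=#  (t=1,i=11, bit4=1)
  nb ...##: next=#  (t=1,i=1, bit3=1)
  nb ...#.: next=#  (t=0,i=2, bit2=1)
  nb ....#: next=.  (t=0,i=1, bit1=0)
  nb .....: next=.  (t=0,i=0, bit0=0)
  bits 00000000001101000111111001111100 = 3440252

3440252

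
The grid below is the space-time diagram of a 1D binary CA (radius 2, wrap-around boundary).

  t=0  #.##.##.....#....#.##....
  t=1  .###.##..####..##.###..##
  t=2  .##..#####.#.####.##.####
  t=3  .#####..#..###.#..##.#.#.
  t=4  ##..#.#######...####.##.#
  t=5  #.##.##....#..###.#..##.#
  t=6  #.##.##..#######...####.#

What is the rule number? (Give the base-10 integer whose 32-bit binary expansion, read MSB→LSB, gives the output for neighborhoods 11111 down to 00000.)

1122926303

  [31] ##### => .  t=2,i=7
  [30] ####. => #  t=1,i=11
  [29] ###.# => .  t=1,i=3
  [28] ###.. => .  t=1,i=12
  [27] ##.## => .  t=0,i=4
  [26] ##.#. => .  t=2,i=10
  [25] ##..# => #  t=1,i=7
  [24] ##... => .  t=0,i=7
  [23] #.### => #  t=1,i=1
  [22] #.##. => #  t=0,i=2
  [21] #.#.# => #  t=2,i=11
  [20] #.#.. => .  t=3,i=15
  [19] #..## => #  t=1,i=8
  [18] #..#. => #  t=3,i=7
  [17] #...# => #  t=4,i=14
  [16] #.... => .  t=0,i=8
  [15] .#### => .  t=1,i=10
  [14] .###. => #  t=1,i=2
  [13] .##.# => #  t=0,i=3
  [12] .##.. => #  t=0,i=6
  [11] .#.## => #  t=0,i=1
  [10] .#.#. => #  t=3,i=22
  [9] .#..# => #  t=3,i=9
  [8] .#... => .  t=0,i=13
  [7] ..### => #  t=1,i=9
  [6] ..##. => #  t=1,i=15
  [5] ..#.# => .  t=0,i=0
  [4] ..#.. => #  t=0,i=12
  [3] ...## => #  t=4,i=15
  [2] ...#. => #  t=0,i=11
  [1] ....# => #  t=0,i=10
  [0] ..... => #  t=0,i=9
  bits 01000010111011100111111011011111 = 1122926303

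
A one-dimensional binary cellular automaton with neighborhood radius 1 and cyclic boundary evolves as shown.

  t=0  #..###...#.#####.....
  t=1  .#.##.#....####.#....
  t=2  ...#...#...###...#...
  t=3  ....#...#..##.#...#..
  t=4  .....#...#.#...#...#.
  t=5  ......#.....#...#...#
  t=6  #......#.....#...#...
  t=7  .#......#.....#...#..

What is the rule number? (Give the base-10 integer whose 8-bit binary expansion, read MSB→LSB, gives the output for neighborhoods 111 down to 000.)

  [7] ### => #  t=0,i=4
  [6] ##. => .  t=0,i=5
  [5] #.# => .  t=0,i=10
  [4] #.. => #  t=0,i=1
  [3] .## => #  t=0,i=3
  [2] .#. => .  t=0,i=0
  [1] ..# => .  t=0,i=2
  [0] ... => .  t=0,i=7
  bits 10011000 = 152

152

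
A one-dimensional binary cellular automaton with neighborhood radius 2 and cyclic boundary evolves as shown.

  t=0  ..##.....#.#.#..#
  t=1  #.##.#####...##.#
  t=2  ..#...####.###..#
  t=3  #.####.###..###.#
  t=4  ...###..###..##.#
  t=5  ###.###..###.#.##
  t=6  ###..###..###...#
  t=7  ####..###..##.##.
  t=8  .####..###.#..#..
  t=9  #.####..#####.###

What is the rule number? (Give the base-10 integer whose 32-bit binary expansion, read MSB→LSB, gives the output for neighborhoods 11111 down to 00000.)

  #####|#  b31=1 t=1,i=7
  ####.|#  b30=1 t=1,i=8
  ###.#|#  b29=1 t=2,i=9
  ###..|#  b28=1 t=1,i=9
  ##.##|.  b27=0 t=1,i=1
  ##.#.|#  b26=1 t=4,i=15
  ##..#|#  b25=1 t=2,i=14
  ##...|.  b24=0 t=0,i=4
  #.###|.  b23=0 t=1,i=5
  #.##.|#  b22=1 t=1,i=2
  #.#.#|.  b21=0 t=0,i=11
  #.#..|#  b20=1 t=0,i=13
  #..##|.  b19=0 t=0,i=1
  #..#.|.  b18=0 t=0,i=15
  #...#|#  b17=1 t=1,i=11
  #....|#  b16=1 t=0,i=5
  .####|#  b15=1 t=1,i=6
  .###.|#  b14=1 t=2,i=12
  .##.#|.  b13=0 t=1,i=0
  .##..|#  b12=1 t=0,i=3
  .#.##|.  b11=0 t=5,i=14
  .#.#.|.  b10=0 t=0,i=10
  .#..#|#  b9=1 t=0,i=0
  .#...|#  b8=1 t=2,i=3
  ..###|.  b7=0 t=2,i=6
  ..##.|#  b6=1 t=0,i=2
  ..#.#|#  b5=1 t=0,i=9
  ..#..|#  b4=1 t=0,i=16
  ...##|#  b3=1 t=1,i=12
  ...#.|#  b2=1 t=0,i=8
  ....#|#  b1=1 t=0,i=7
  .....|#  b0=1 t=0,i=6
  bits 11110110010100111101001101111111 = 4132688767

4132688767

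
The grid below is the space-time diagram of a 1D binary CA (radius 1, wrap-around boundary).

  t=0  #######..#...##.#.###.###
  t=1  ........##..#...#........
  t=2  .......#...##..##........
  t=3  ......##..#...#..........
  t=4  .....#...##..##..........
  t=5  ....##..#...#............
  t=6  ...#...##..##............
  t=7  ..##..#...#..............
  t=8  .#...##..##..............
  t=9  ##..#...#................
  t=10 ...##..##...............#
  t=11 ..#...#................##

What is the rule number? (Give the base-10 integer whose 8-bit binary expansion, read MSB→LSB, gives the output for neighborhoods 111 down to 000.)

  nb ###: next=.  (t=0,i=0, bit7=0)
  nb ##.: next=.  (t=0,i=6, bit6=0)
  nb #.#: next=.  (t=0,i=15, bit5=0)
  nb #..: next=.  (t=0,i=7, bit4=0)
  nb .##: next=.  (t=0,i=13, bit3=0)
  nb .#.: next=#  (t=0,i=9, bit2=1)
  nb ..#: next=#  (t=0,i=8, bit1=1)
  nb ...: next=.  (t=0,i=11, bit0=0)
  bits 00000110 = 6

6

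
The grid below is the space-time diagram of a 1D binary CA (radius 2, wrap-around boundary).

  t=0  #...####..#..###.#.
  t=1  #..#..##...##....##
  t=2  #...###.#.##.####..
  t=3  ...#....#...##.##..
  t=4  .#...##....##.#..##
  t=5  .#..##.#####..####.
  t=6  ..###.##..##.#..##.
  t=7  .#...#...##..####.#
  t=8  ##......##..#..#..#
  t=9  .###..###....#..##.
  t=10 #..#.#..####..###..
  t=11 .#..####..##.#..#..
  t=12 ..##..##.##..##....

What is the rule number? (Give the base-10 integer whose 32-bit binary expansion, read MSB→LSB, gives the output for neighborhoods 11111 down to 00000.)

1505297994

  nb #####: next=.  (t=5,i=9, bit31=0)
  nb ####.: next=#  (t=0,i=6, bit30=1)
  nb ###.#: next=.  (t=0,i=15, bit29=0)
  nb ###..: next=#  (t=0,i=7, bit28=1)
  nb ##.##: next=#  (t=2,i=12, bit27=1)
  nb ##.#.: next=.  (t=0,i=16, bit26=0)
  nb ##..#: next=.  (t=0,i=8, bit25=0)
  nb ##...: next=#  (t=1,i=8, bit24=1)
  nb #.###: next=#  (t=2,i=13, bit23=1)
  nb #.##.: next=.  (t=2,i=10, bit22=0)
  nb #.#.#: next=#  (t=0,i=17, bit21=1)
  nb #.#..: next=#  (t=0,i=0, bit20=1)
  nb #..##: next=#  (t=0,i=12, bit19=1)
  nb #..#.: next=.  (t=0,i=9, bit18=0)
  nb #...#: next=.  (t=0,i=2, bit17=0)
  nb #....: next=#  (t=1,i=14, bit16=1)
  nb .####: next=.  (t=0,i=5, bit15=0)
  nb .###.: next=.  (t=0,i=14, bit14=0)
  nb .##.#: next=.  (t=2,i=11, bit13=0)
  nb .##..: next=.  (t=1,i=7, bit12=0)
  nb .#.##: next=.  (t=2,i=9, bit11=0)
  nb .#.#.: next=#  (t=0,i=18, bit10=1)
  nb .#..#: next=#  (t=0,i=11, bit9=1)
  nb .#...: next=.  (t=0,i=1, bit8=0)
  nb ..###: next=.  (t=0,i=4, bit7=0)
  nb ..##.: next=#  (t=1,i=6, bit6=1)
  nb ..#.#: next=.  (t=10,i=3, bit5=0)
  nb ..#..: next=.  (t=0,i=10, bit4=0)
  nb ...##: next=#  (t=0,i=3, bit3=1)
  nb ...#.: next=.  (t=3,i=2, bit2=0)
  nb ....#: next=#  (t=1,i=15, bit1=1)
  nb .....: next=.  (t=3,i=0, bit0=0)
  bits 01011001101110010000011001001010 = 1505297994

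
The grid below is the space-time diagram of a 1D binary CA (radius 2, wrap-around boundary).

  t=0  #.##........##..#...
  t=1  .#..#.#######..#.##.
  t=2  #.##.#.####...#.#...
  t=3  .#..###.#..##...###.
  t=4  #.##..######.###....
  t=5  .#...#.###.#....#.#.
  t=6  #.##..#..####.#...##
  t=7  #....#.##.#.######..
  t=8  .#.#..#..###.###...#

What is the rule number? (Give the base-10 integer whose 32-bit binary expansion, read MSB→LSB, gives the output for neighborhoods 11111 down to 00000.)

2772339531

  [31] ##### => #  t=1,i=8
  [30] ####. => .  t=1,i=11
  [29] ###.# => #  t=3,i=6
  [28] ###.. => .  t=1,i=12
  [27] ##.## => .  t=4,i=12
  [26] ##.#. => #  t=2,i=4
  [25] ##..# => .  t=0,i=14
  [24] ##... => #  t=0,i=4
  [23] #.### => .  t=1,i=6
  [22] #.##. => .  t=0,i=2
  [21] #.#.# => #  t=2,i=5
  [20] #.#.. => #  t=2,i=16
  [19] #..## => #  t=3,i=3
  [18] #..#. => #  t=0,i=15
  [17] #...# => #  t=0,i=18
  [16] #.... => .  t=0,i=5
  [15] .#### => #  t=1,i=7
  [14] .###. => .  t=3,i=5
  [13] .##.# => .  t=2,i=3
  [12] .##.. => .  t=0,i=3
  [11] .#.## => #  t=0,i=1
  [10] .#.#. => .  t=2,i=15
  [9] .#..# => #  t=1,i=2
  [8] .#... => #  t=0,i=17
  [7] ..### => .  t=3,i=4
  [6] ..##. => #  t=0,i=12
  [5] ..#.# => .  t=0,i=0
  [4] ..#.. => .  t=0,i=16
  [3] ...## => #  t=0,i=11
  [2] ...#. => .  t=0,i=19
  [1] ....# => #  t=0,i=10
  [0] ..... => #  t=0,i=6
  bits 10100101001111101000101101001011 = 2772339531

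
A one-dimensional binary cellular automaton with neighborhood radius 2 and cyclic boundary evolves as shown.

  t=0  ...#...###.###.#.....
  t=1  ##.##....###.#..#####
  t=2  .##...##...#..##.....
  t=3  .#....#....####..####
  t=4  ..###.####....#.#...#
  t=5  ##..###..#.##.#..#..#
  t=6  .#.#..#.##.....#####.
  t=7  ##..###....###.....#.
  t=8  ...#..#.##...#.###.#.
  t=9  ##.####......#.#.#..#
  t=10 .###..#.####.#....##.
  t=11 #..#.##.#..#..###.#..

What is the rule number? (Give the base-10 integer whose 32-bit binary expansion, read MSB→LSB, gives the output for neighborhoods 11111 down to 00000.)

948765555

  [31] ##### => .  t=1,i=18
  [30] ####. => .  t=1,i=0
  [29] ###.# => #  t=0,i=9
  [28] ###.. => #  t=3,i=14
  [27] ##.## => #  t=0,i=10
  [26] ##.#. => .  t=0,i=14
  [25] ##..# => .  t=3,i=15
  [24] ##... => .  t=1,i=5
  [23] #.### => #  t=0,i=11
  [22] #.##. => .  t=1,i=3
  [21] #.#.# => .  t=9,i=15
  [20] #.#.. => .  t=0,i=15
  [19] #..## => #  t=1,i=15
  [18] #..#. => #  t=5,i=8
  [17] #...# => .  t=0,i=5
  [16] #.... => #  t=0,i=17
  [15] .#### => .  t=1,i=17
  [14] .###. => .  t=0,i=8
  [13] .##.# => .  t=5,i=12
  [12] .##.. => .  t=1,i=4
  [11] .#.## => .  t=5,i=10
  [10] .#.#. => .  t=4,i=15
  [9] .#..# => #  t=1,i=14
  [8] .#... => #  t=0,i=4
  [7] ..### => .  t=0,i=7
  [6] ..##. => #  t=2,i=1
  [5] ..#.# => #  t=4,i=14
  [4] ..#.. => #  t=0,i=3
  [3] ...## => .  t=0,i=6
  [2] ...#. => .  t=0,i=2
  [1] ....# => #  t=0,i=1
  [0] ..... => #  t=0,i=0
  bits 00111000100011010000001101110011 = 948765555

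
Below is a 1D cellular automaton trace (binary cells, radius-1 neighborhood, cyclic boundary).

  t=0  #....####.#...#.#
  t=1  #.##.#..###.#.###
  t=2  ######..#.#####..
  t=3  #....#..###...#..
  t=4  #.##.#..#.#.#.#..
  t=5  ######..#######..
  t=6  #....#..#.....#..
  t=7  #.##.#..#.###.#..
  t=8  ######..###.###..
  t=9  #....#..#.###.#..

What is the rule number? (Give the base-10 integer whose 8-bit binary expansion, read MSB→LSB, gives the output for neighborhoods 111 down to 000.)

109

  [7] ### => .  t=0,i=6
  [6] ##. => #  t=0,i=0
  [5] #.# => #  t=0,i=9
  [4] #.. => .  t=0,i=1
  [3] .## => #  t=0,i=5
  [2] .#. => #  t=0,i=10
  [1] ..# => .  t=0,i=4
  [0] ... => #  t=0,i=2
  bits 01101101 = 109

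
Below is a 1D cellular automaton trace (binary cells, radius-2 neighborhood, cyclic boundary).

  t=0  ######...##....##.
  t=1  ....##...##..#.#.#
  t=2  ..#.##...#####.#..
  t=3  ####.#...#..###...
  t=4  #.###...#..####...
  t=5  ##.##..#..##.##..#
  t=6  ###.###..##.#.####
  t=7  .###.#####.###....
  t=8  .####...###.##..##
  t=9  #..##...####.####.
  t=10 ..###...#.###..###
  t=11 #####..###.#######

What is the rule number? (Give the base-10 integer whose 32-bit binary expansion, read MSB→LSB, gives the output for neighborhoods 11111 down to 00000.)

  nb #####: next=.  (t=0,i=2, bit31=0)
  nb ####.: next=#  (t=0,i=4, bit30=1)
  nb ###.#: next=#  (t=2,i=13, bit29=1)
  nb ###..: next=#  (t=0,i=5, bit28=1)
  nb ##.##: next=#  (t=0,i=17, bit27=1)
  nb ##.#.: next=#  (t=2,i=14, bit26=1)
  nb ##..#: next=#  (t=1,i=11, bit25=1)
  nb ##...: next=.  (t=0,i=6, bit24=0)
  nb #.###: next=.  (t=0,i=0, bit23=0)
  nb #.##.: next=.  (t=2,i=4, bit22=0)
  nb #.#.#: next=#  (t=1,i=15, bit21=1)
  nb #.#..: next=.  (t=1,i=17, bit20=0)
  nb #..##: next=#  (t=3,i=11, bit19=1)
  nb #..#.: next=#  (t=1,i=12, bit18=1)
  nb #...#: next=.  (t=0,i=7, bit17=0)
  nb #....: next=.  (t=0,i=12, bit16=0)
  nb .####: next=.  (t=0,i=1, bit15=0)
  nb .###.: next=#  (t=3,i=13, bit14=1)
  nb .##.#: next=.  (t=0,i=16, bit13=0)
  nb .##..: next=#  (t=0,i=10, bit12=1)
  nb .#.##: next=#  (t=2,i=3, bit11=1)
  nb .#.#.: next=.  (t=1,i=14, bit10=0)
  nb .#..#: next=.  (t=3,i=10, bit9=0)
  nb .#...: next=.  (t=1,i=0, bit8=0)
  nb ..###: next=#  (t=2,i=9, bit7=1)
  nb ..##.: next=#  (t=0,i=9, bit6=1)
  nb ..#.#: next=#  (t=1,i=13, bit5=1)
  nb ..#..: next=.  (t=3,i=9, bit4=0)
  nb ...##: next=.  (t=0,i=8, bit3=0)
  nb ...#.: next=#  (t=2,i=1, bit2=1)
  nb ....#: next=#  (t=0,i=13, bit1=1)
  nb .....: next=#  (t=7,i=16, bit0=1)
  bits 01111110001011000101100011100111 = 2116835559

2116835559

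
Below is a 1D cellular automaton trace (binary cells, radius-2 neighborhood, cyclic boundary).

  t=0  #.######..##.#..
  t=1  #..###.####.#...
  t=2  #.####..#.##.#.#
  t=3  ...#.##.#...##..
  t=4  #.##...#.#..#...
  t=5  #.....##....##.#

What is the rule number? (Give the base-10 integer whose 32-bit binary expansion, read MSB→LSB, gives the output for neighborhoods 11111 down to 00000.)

  [31] ##### => #  t=0,i=4
  [30] ####. => .  t=0,i=6
  [29] ###.# => #  t=1,i=5
  [28] ###.. => #  t=0,i=7
  [27] ##.## => .  t=1,i=6
  [26] ##.#. => #  t=0,i=12
  [25] ##..# => #  t=0,i=8
  [24] ##... => .  t=3,i=14
  [23] #.### => .  t=0,i=2
  [22] #.##. => .  t=2,i=10
  [21] #.#.# => #  t=2,i=13
  [20] #.#.. => .  t=0,i=13
  [19] #..## => #  t=0,i=9
  [18] #..#. => .  t=0,i=15
  [17] #...# => .  t=1,i=14
  [16] #.... => .  t=3,i=15
  [15] .#### => #  t=0,i=3
  [14] .###. => #  t=1,i=4
  [13] .##.# => .  t=0,i=11
  [12] .##.. => .  t=3,i=13
  [11] .#.## => .  t=0,i=1
  [10] .#.#. => .  t=4,i=8
  [9] .#..# => .  t=0,i=14
  [8] .#... => #  t=1,i=13
  [7] ..### => #  t=1,i=3
  [6] ..##. => #  t=0,i=10
  [5] ..#.# => #  t=0,i=0
  [4] ..#.. => #  t=1,i=0
  [3] ...## => .  t=3,i=11
  [2] ...#. => #  t=1,i=15
  [1] ....# => .  t=3,i=1
  [0] ..... => #  t=3,i=0
  bits 10110110001010001100000111110101 = 3056124405

3056124405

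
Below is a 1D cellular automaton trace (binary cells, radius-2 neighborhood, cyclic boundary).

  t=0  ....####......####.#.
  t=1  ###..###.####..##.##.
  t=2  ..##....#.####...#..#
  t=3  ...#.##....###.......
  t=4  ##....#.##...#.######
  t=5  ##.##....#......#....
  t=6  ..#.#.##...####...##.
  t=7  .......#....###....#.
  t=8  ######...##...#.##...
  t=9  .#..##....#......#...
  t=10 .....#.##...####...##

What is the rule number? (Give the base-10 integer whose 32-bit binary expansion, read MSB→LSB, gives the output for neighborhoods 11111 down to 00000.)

  ##### -> .   bit 31 = 0  t=4,i=17
  ####. -> #   bit 30 = 1  t=0,i=6
  ###.# -> .   bit 29 = 0  t=0,i=17
  ###.. -> #   bit 28 = 1  t=0,i=7
  ##.## -> #   bit 27 = 1  t=1,i=8
  ##.#. -> #   bit 26 = 1  t=0,i=18
  ##..# -> #   bit 25 = 1  t=1,i=3
  ##... -> .   bit 24 = 0  t=0,i=8
  #.### -> .   bit 23 = 0  t=1,i=0
  #.##. -> .   bit 22 = 0  t=1,i=18
  #.#.# -> .   bit 21 = 0  t=6,i=4
  #.#.. -> #   bit 20 = 1  t=0,i=19
  #..## -> .   bit 19 = 0  t=1,i=4
  #..#. -> .   bit 18 = 0  t=2,i=19
  #...# -> .   bit 17 = 0  t=2,i=15
  #.... -> #   bit 16 = 1  t=0,i=0
  .#### -> #   bit 15 = 1  t=0,i=5
  .###. -> .   bit 14 = 0  t=1,i=1
  .##.# -> .   bit 13 = 0  t=1,i=16
  .##.. -> #   bit 12 = 1  t=2,i=3
  .#.## -> .   bit 11 = 0  t=2,i=9
  .#.#. -> .   bit 10 = 0  t=6,i=3
  .#..# -> .   bit 9 = 0  t=2,i=0
  .#... -> .   bit 8 = 0  t=0,i=20
  ..### -> .   bit 7 = 0  t=0,i=4
  ..##. -> .   bit 6 = 0  t=1,i=15
  ..#.# -> .   bit 5 = 0  t=2,i=8
  ..#.. -> .   bit 4 = 0  t=2,i=17
  ...## -> .   bit 3 = 0  t=0,i=3
  ...#. -> .   bit 2 = 0  t=2,i=7
  ....# -> #   bit 1 = 1  t=0,i=2
  ..... -> #   bit 0 = 1  t=0,i=1
  bits 01011110000100011001000000000011 = 1578209283

1578209283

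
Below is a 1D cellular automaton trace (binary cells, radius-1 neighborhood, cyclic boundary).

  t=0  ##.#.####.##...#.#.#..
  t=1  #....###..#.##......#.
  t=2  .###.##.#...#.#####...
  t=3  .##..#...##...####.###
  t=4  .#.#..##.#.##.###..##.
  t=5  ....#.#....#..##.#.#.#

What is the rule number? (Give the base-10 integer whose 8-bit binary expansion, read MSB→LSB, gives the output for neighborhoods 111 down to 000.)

  ### -> #   bit 7 = 1  t=0,i=6
  ##. -> .   bit 6 = 0  t=0,i=1
  #.# -> .   bit 5 = 0  t=0,i=2
  #.. -> #   bit 4 = 1  t=0,i=12
  .## -> #   bit 3 = 1  t=0,i=0
  .#. -> .   bit 2 = 0  t=0,i=3
  ..# -> .   bit 1 = 0  t=0,i=14
  ... -> #   bit 0 = 1  t=0,i=13
  bits 10011001 = 153

153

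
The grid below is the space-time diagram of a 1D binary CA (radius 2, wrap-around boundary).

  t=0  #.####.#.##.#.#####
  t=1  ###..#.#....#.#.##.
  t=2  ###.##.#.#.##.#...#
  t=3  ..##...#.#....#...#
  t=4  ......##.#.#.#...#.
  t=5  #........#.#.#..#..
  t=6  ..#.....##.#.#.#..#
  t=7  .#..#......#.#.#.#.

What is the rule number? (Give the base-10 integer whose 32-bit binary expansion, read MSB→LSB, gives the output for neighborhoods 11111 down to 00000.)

  #####|#  b31=1 t=0,i=16
  ####.|.  b30=0 t=0,i=4
  ###.#|#  b29=1 t=0,i=0
  ###..|#  b28=1 t=1,i=2
  ##.##|#  b27=1 t=0,i=1
  ##.#.|.  b26=0 t=0,i=6
  ##..#|.  b25=0 t=1,i=3
  ##...|.  b24=0 t=3,i=4
  #.###|#  b23=1 t=0,i=2
  #.##.|.  b22=0 t=0,i=9
  #.#.#|#  b21=1 t=0,i=7
  #.#..|#  b20=1 t=1,i=7
  #..##|.  b19=0 t=3,i=1
  #..#.|#  b18=1 t=1,i=4
  #...#|.  b17=0 t=2,i=16
  #....|#  b16=1 t=1,i=9
  .####|.  b15=0 t=0,i=3
  .###.|#  b14=1 t=1,i=1
  .##.#|.  b13=0 t=0,i=10
  .##..|.  b12=0 t=3,i=3
  .#.##|.  b11=0 t=0,i=8
  .#.#.|.  b10=0 t=1,i=6
  .#..#|.  b9=0 t=3,i=0
  .#...|.  b8=0 t=1,i=8
  ..###|#  b7=1 t=2,i=18
  ..##.|.  b6=0 t=3,i=2
  ..#.#|#  b5=1 t=1,i=5
  ..#..|.  b4=0 t=3,i=14
  ...##|.  b3=0 t=2,i=17
  ...#.|#  b2=1 t=1,i=11
  ....#|.  b1=0 t=1,i=10
  .....|.  b0=0 t=4,i=1
  bits 10111000101101010100000010100100 = 3098886308

3098886308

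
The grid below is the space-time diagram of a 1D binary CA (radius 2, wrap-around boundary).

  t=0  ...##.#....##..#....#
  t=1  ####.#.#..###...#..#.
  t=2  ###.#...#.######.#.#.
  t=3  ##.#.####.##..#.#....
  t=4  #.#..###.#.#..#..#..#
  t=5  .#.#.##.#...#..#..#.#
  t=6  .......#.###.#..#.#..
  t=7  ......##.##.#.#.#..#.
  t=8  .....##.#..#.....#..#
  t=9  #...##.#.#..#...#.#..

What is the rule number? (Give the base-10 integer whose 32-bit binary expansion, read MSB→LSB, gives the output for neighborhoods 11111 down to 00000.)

1568855020

  #####|.  b31=0 t=2,i=12
  ####.|#  b30=1 t=1,i=2
  ###.#|.  b29=0 t=1,i=3
  ###..|#  b28=1 t=1,i=12
  ##.##|#  b27=1 t=3,i=9
  ##.#.|#  b26=1 t=0,i=5
  ##..#|.  b25=0 t=0,i=13
  ##...|#  b24=1 t=1,i=13
  #.###|#  b23=1 t=1,i=0
  #.##.|.  b22=0 t=3,i=10
  #.#.#|.  b21=0 t=1,i=5
  #.#..|.  b20=0 t=0,i=6
  #..##|.  b19=0 t=1,i=9
  #..#.|.  b18=0 t=0,i=14
  #...#|#  b17=1 t=0,i=1
  #....|.  b16=0 t=0,i=8
  .####|#  b15=1 t=1,i=1
  .###.|#  b14=1 t=1,i=11
  .##.#|.  b13=0 t=0,i=4
  .##..|#  b12=1 t=0,i=12
  .#.##|.  b11=0 t=1,i=20
  .#.#.|.  b10=0 t=1,i=6
  .#..#|#  b9=1 t=1,i=8
  .#...|#  b8=1 t=0,i=0
  ..###|#  b7=1 t=1,i=10
  ..##.|#  b6=1 t=0,i=3
  ..#.#|#  b5=1 t=1,i=19
  ..#..|.  b4=0 t=0,i=15
  ...##|#  b3=1 t=0,i=2
  ...#.|#  b2=1 t=0,i=19
  ....#|.  b1=0 t=0,i=9
  .....|.  b0=0 t=6,i=0
  bits 01011101100000101101001111101100 = 1568855020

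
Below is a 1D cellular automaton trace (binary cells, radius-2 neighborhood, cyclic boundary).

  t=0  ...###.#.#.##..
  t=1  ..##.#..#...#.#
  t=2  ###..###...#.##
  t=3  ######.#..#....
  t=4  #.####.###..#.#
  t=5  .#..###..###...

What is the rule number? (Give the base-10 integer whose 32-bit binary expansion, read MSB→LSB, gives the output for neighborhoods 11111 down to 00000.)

4196210380

  nb #####: next=#  (t=2,i=0, bit31=1)
  nb ####.: next=#  (t=2,i=1, bit30=1)
  nb ###.#: next=#  (t=0,i=5, bit29=1)
  nb ###..: next=#  (t=2,i=2, bit28=1)
  nb ##.##: next=#  (t=4,i=1, bit27=1)
  nb ##.#.: next=.  (t=0,i=6, bit26=0)
  nb ##..#: next=#  (t=2,i=3, bit25=1)
  nb ##...: next=.  (t=0,i=13, bit24=0)
  nb #.###: next=.  (t=2,i=13, bit23=0)
  nb #.##.: next=.  (t=0,i=11, bit22=0)
  nb #.#.#: next=.  (t=0,i=7, bit21=0)
  nb #.#..: next=#  (t=1,i=5, bit20=1)
  nb #..##: next=#  (t=1,i=1, bit19=1)
  nb #..#.: next=#  (t=1,i=7, bit18=1)
  nb #...#: next=.  (t=1,i=10, bit17=0)
  nb #....: next=#  (t=0,i=14, bit16=1)
  nb .####: next=.  (t=2,i=14, bit15=0)
  nb .###.: next=.  (t=0,i=4, bit14=0)
  nb .##.#: next=.  (t=1,i=3, bit13=0)
  nb .##..: next=#  (t=0,i=12, bit12=1)
  nb .#.##: next=.  (t=0,i=10, bit11=0)
  nb .#.#.: next=#  (t=0,i=8, bit10=1)
  nb .#..#: next=#  (t=1,i=0, bit9=1)
  nb .#...: next=.  (t=1,i=9, bit8=0)
  nb ..###: next=#  (t=0,i=3, bit7=1)
  nb ..##.: next=#  (t=1,i=2, bit6=1)
  nb ..#.#: next=.  (t=1,i=12, bit5=0)
  nb ..#..: next=.  (t=1,i=8, bit4=0)
  nb ...##: next=#  (t=0,i=2, bit3=1)
  nb ...#.: next=#  (t=1,i=11, bit2=1)
  nb ....#: next=.  (t=0,i=1, bit1=0)
  nb .....: next=.  (t=0,i=0, bit0=0)
  bits 11111010000111010001011011001100 = 4196210380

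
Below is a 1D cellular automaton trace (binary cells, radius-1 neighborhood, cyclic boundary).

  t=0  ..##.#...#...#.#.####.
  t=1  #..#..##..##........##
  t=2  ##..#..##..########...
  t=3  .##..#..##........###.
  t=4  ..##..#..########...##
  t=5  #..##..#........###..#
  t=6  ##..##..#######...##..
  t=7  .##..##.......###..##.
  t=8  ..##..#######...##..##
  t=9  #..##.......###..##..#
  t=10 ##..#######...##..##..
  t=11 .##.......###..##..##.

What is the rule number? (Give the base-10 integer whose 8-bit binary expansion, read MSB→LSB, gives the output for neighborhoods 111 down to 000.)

  [7] ### => .  t=0,i=18
  [6] ##. => #  t=0,i=3
  [5] #.# => .  t=0,i=4
  [4] #.. => #  t=0,i=6
  [3] .## => .  t=0,i=2
  [2] .#. => .  t=0,i=5
  [1] ..# => .  t=0,i=1
  [0] ... => #  t=0,i=0
  bits 01010001 = 81

81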